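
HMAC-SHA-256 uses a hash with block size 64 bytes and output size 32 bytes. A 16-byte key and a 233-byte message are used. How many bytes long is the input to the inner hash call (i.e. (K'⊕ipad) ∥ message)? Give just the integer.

Key is 16 ≤ 64 bytes, zero-padded: |K'| = 64.
Inner input = (K'⊕ipad) ∥ m → 64 + 233 = 297 bytes.

297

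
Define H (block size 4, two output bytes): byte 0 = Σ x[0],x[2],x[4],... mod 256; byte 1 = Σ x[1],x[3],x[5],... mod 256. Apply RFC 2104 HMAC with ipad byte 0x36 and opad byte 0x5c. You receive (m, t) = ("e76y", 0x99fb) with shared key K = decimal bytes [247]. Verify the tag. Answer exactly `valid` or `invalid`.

Key decimal bytes [247] = f7 is 1 byte ≤ B = 4; zero-pad to 4 bytes: K' = f7 00 00 00.
K' ⊕ ipad = c1 36 36 36; K' ⊕ opad = ab 5c 5c 5c.
Inner hash: even-index sum = 402 mod 256 = 146; odd-index sum = 284 mod 256 = 28 → 92 1c.
Outer hash (recomputed tag): even-index sum = 409 mod 256 = 153; odd-index sum = 212 mod 256 = 212 → 99 d4.
Recomputed tag = 99d4; claimed = 99fb → mismatch.

invalid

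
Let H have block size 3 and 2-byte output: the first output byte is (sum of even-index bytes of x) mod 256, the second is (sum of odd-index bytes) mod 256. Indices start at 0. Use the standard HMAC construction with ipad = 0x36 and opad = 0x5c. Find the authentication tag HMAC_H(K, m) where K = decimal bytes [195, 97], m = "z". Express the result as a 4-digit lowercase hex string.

Key decimal bytes [195, 97] = c3 61 is 2 bytes ≤ B = 3; zero-pad to 3 bytes: K' = c3 61 00.
K' ⊕ ipad = f5 57 36.  K' ⊕ opad = 9f 3d 5c.
Inner input = (K'⊕ipad) ∥ m = f5 57 36 ∥ 7a.
Inner hash: even-index sum = 299 mod 256 = 43; odd-index sum = 209 mod 256 = 209 → 2b d1.
Outer input = (K'⊕opad) ∥ inner = 9f 3d 5c ∥ 2b d1.
Outer hash (tag): even-index sum = 460 mod 256 = 204; odd-index sum = 104 mod 256 = 104 → cc 68.

cc68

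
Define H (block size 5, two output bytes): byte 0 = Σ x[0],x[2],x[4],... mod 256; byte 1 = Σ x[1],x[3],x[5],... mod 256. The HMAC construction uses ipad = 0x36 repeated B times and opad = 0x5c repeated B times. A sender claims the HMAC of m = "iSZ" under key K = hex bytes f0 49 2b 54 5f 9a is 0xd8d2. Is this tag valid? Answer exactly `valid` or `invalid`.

Key hex bytes f0 49 2b 54 5f 9a is 6 bytes > B = 5, so hash it first: H(key) = 7a 37, then zero-pad to 5 bytes: K' = 7a 37 00 00 00.
K' ⊕ ipad = 4c 01 36 36 36; K' ⊕ opad = 26 6b 5c 5c 5c.
Inner hash: even-index sum = 267 mod 256 = 11; odd-index sum = 250 mod 256 = 250 → 0b fa.
Outer hash (recomputed tag): even-index sum = 472 mod 256 = 216; odd-index sum = 210 mod 256 = 210 → d8 d2.
Recomputed tag = d8d2; claimed = d8d2 → match.

valid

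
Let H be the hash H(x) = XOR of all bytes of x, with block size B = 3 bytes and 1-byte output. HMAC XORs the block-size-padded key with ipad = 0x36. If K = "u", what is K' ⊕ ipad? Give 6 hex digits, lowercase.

Key "u" = 75 is 1 byte ≤ B = 3; zero-pad to 3 bytes: K' = 75 00 00.
XOR each byte with 0x36: 75⊕36=43, 00⊕36=36, 00⊕36=36.

433636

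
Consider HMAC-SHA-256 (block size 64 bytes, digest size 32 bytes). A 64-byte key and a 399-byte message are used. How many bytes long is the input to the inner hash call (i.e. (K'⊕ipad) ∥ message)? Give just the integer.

Key is 64 ≤ 64 bytes, zero-padded: |K'| = 64.
Inner input = (K'⊕ipad) ∥ m → 64 + 399 = 463 bytes.

463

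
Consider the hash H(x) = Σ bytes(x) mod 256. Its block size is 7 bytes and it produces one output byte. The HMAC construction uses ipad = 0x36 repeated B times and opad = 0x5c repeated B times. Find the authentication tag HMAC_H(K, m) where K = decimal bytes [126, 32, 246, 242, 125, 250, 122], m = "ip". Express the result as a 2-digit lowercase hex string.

Key decimal bytes [126, 32, 246, 242, 125, 250, 122] = 7e 20 f6 f2 7d fa 7a is exactly B = 7 bytes: K' = 7e 20 f6 f2 7d fa 7a.
K' ⊕ ipad = 48 16 c0 c4 4b cc 4c.  K' ⊕ opad = 22 7c aa ae 21 a6 26.
Inner input = (K'⊕ipad) ∥ m = 48 16 c0 c4 4b cc 4c ∥ 69 70.
Inner hash: sum = 72+22+192+196+75+204+76+105+112 = 1054; mod 256 = 30 → 1e.
Outer input = (K'⊕opad) ∥ inner = 22 7c aa ae 21 a6 26 ∥ 1e.
Outer hash (tag): sum = 34+124+170+174+33+166+38+30 = 769; mod 256 = 1 → 01.

01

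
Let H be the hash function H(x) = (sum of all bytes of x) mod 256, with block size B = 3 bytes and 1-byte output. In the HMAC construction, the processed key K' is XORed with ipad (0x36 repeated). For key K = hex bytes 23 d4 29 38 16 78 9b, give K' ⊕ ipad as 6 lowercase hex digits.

b73636

Key hex bytes 23 d4 29 38 16 78 9b is 7 bytes > B = 3, so hash it first: H(key) = 81, then zero-pad to 3 bytes: K' = 81 00 00.
XOR each byte with 0x36: 81⊕36=b7, 00⊕36=36, 00⊕36=36.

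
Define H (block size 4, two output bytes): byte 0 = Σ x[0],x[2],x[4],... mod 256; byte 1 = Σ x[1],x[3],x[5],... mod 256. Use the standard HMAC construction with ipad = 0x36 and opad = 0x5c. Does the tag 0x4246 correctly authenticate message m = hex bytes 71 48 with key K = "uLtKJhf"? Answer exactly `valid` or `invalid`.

Key "uLtKJhf" = 75 4c 74 4b 4a 68 66 is 7 bytes > B = 4, so hash it first: H(key) = 99 ff, then zero-pad to 4 bytes: K' = 99 ff 00 00.
K' ⊕ ipad = af c9 36 36; K' ⊕ opad = c5 a3 5c 5c.
Inner hash: even-index sum = 342 mod 256 = 86; odd-index sum = 327 mod 256 = 71 → 56 47.
Outer hash (recomputed tag): even-index sum = 375 mod 256 = 119; odd-index sum = 326 mod 256 = 70 → 77 46.
Recomputed tag = 7746; claimed = 4246 → mismatch.

invalid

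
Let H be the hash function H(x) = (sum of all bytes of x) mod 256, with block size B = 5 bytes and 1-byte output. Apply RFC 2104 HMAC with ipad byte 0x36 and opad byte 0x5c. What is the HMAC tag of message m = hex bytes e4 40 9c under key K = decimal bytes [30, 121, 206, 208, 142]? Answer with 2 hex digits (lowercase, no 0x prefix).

Key decimal bytes [30, 121, 206, 208, 142] = 1e 79 ce d0 8e is exactly B = 5 bytes: K' = 1e 79 ce d0 8e.
K' ⊕ ipad = 28 4f f8 e6 b8.  K' ⊕ opad = 42 25 92 8c d2.
Inner input = (K'⊕ipad) ∥ m = 28 4f f8 e6 b8 ∥ e4 40 9c.
Inner hash: sum = 40+79+248+230+184+228+64+156 = 1229; mod 256 = 205 → cd.
Outer input = (K'⊕opad) ∥ inner = 42 25 92 8c d2 ∥ cd.
Outer hash (tag): sum = 66+37+146+140+210+205 = 804; mod 256 = 36 → 24.

24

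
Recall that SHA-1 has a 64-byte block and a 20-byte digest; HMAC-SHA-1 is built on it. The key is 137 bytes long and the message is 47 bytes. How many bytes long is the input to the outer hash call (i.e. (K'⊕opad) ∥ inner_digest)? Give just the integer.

Key is 137 > 64 bytes, so it is hashed to 20 bytes then zero-padded to 64: |K'| = 64.
Outer input = (K'⊕opad) ∥ H(inner) → 64 + 20 = 84 bytes.

84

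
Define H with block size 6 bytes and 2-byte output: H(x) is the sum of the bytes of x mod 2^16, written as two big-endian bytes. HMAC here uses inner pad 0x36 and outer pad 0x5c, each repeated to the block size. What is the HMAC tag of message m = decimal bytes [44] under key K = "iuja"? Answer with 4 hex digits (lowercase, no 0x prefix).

Key "iuja" = 69 75 6a 61 is 4 bytes ≤ B = 6; zero-pad to 6 bytes: K' = 69 75 6a 61 00 00.
K' ⊕ ipad = 5f 43 5c 57 36 36.  K' ⊕ opad = 35 29 36 3d 5c 5c.
Inner input = (K'⊕ipad) ∥ m = 5f 43 5c 57 36 36 ∥ 2c.
Inner hash: sum = 95+67+92+87+54+54+44 = 493 → 01 ed.
Outer input = (K'⊕opad) ∥ inner = 35 29 36 3d 5c 5c ∥ 01 ed.
Outer hash (tag): sum = 53+41+54+61+92+92+1+237 = 631 → 02 77.

0277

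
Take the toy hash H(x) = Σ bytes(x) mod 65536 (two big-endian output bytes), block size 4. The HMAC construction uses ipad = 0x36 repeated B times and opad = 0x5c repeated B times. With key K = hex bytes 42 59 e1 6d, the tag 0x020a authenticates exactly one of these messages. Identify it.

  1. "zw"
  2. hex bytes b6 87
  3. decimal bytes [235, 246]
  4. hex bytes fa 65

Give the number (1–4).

Key hex bytes 42 59 e1 6d is exactly B = 4 bytes: K' = 42 59 e1 6d.
K' ⊕ ipad = 74 6f d7 5b; K' ⊕ opad = 1e 05 bd 31.
m1: inner = H(74 6f d7 5b 7a 77) = 03 06; tag = H(1e 05 bd 31 03 06) = 011a
m2: inner = H(74 6f d7 5b b6 87) = 03 52; tag = H(1e 05 bd 31 03 52) = 0166
m3: inner = H(74 6f d7 5b eb f6) = 03 f6; tag = H(1e 05 bd 31 03 f6) = 020a ← matches
m4: inner = H(74 6f d7 5b fa 65) = 03 74; tag = H(1e 05 bd 31 03 74) = 0188

3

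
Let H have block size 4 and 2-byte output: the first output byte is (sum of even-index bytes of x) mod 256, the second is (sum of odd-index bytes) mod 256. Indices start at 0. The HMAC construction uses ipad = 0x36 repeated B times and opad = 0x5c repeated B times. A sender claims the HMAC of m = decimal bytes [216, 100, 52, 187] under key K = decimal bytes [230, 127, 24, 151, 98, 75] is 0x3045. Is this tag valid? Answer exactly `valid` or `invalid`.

valid

Key decimal bytes [230, 127, 24, 151, 98, 75] = e6 7f 18 97 62 4b is 6 bytes > B = 4, so hash it first: H(key) = 60 61, then zero-pad to 4 bytes: K' = 60 61 00 00.
K' ⊕ ipad = 56 57 36 36; K' ⊕ opad = 3c 3d 5c 5c.
Inner hash: even-index sum = 408 mod 256 = 152; odd-index sum = 428 mod 256 = 172 → 98 ac.
Outer hash (recomputed tag): even-index sum = 304 mod 256 = 48; odd-index sum = 325 mod 256 = 69 → 30 45.
Recomputed tag = 3045; claimed = 3045 → match.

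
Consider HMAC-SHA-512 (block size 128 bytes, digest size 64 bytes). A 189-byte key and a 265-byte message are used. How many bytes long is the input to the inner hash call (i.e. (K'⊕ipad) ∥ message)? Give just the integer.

393

Key is 189 > 128 bytes, so it is hashed to 64 bytes then zero-padded to 128: |K'| = 128.
Inner input = (K'⊕ipad) ∥ m → 128 + 265 = 393 bytes.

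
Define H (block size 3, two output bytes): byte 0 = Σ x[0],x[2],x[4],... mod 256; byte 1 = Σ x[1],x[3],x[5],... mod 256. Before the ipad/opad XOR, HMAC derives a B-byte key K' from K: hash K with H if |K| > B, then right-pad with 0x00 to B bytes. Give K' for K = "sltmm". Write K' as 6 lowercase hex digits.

54d900

|K| = 5 > B = 3, so first hash the key.
H(K): even-index sum = 340 mod 256 = 84; odd-index sum = 217 mod 256 = 217 → 54 d9.
Zero-pad H(K) = 54 d9 to 3 bytes: K' = 54 d9 00.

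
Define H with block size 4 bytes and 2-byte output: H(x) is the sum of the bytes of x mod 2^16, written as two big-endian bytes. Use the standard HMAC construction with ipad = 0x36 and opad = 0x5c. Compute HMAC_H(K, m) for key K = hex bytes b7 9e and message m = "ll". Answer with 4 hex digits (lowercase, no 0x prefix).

Key hex bytes b7 9e is 2 bytes ≤ B = 4; zero-pad to 4 bytes: K' = b7 9e 00 00.
K' ⊕ ipad = 81 a8 36 36.  K' ⊕ opad = eb c2 5c 5c.
Inner input = (K'⊕ipad) ∥ m = 81 a8 36 36 ∥ 6c 6c.
Inner hash: sum = 129+168+54+54+108+108 = 621 → 02 6d.
Outer input = (K'⊕opad) ∥ inner = eb c2 5c 5c ∥ 02 6d.
Outer hash (tag): sum = 235+194+92+92+2+109 = 724 → 02 d4.

02d4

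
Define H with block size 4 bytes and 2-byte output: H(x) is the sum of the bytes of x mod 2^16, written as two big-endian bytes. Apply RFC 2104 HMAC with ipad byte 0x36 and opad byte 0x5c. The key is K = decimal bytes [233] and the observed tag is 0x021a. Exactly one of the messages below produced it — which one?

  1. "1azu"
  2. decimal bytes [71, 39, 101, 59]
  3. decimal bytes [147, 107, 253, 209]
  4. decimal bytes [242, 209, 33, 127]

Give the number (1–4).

3

Key decimal bytes [233] = e9 is 1 byte ≤ B = 4; zero-pad to 4 bytes: K' = e9 00 00 00.
K' ⊕ ipad = df 36 36 36; K' ⊕ opad = b5 5c 5c 5c.
m1: inner = H(df 36 36 36 31 61 7a 75) = 03 02; tag = H(b5 5c 5c 5c 03 02) = 01ce
m2: inner = H(df 36 36 36 47 27 65 3b) = 02 8f; tag = H(b5 5c 5c 5c 02 8f) = 025a
m3: inner = H(df 36 36 36 93 6b fd d1) = 04 4d; tag = H(b5 5c 5c 5c 04 4d) = 021a ← matches
m4: inner = H(df 36 36 36 f2 d1 21 7f) = 03 e4; tag = H(b5 5c 5c 5c 03 e4) = 02b0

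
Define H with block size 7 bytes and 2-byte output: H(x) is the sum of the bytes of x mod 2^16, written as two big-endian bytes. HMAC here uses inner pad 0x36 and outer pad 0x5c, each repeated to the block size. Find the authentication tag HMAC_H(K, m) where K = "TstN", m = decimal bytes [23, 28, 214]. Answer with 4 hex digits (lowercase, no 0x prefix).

Key "TstN" = 54 73 74 4e is 4 bytes ≤ B = 7; zero-pad to 7 bytes: K' = 54 73 74 4e 00 00 00.
K' ⊕ ipad = 62 45 42 78 36 36 36.  K' ⊕ opad = 08 2f 28 12 5c 5c 5c.
Inner input = (K'⊕ipad) ∥ m = 62 45 42 78 36 36 36 ∥ 17 1c d6.
Inner hash: sum = 98+69+66+120+54+54+54+23+28+214 = 780 → 03 0c.
Outer input = (K'⊕opad) ∥ inner = 08 2f 28 12 5c 5c 5c ∥ 03 0c.
Outer hash (tag): sum = 8+47+40+18+92+92+92+3+12 = 404 → 01 94.

0194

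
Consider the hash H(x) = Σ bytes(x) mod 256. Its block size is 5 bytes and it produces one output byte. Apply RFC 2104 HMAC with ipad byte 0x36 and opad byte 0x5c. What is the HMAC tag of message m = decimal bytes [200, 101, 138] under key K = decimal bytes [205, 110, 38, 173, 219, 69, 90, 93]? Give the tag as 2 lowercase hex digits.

8b

Key decimal bytes [205, 110, 38, 173, 219, 69, 90, 93] = cd 6e 26 ad db 45 5a 5d is 8 bytes > B = 5, so hash it first: H(key) = e5, then zero-pad to 5 bytes: K' = e5 00 00 00 00.
K' ⊕ ipad = d3 36 36 36 36.  K' ⊕ opad = b9 5c 5c 5c 5c.
Inner input = (K'⊕ipad) ∥ m = d3 36 36 36 36 ∥ c8 65 8a.
Inner hash: sum = 211+54+54+54+54+200+101+138 = 866; mod 256 = 98 → 62.
Outer input = (K'⊕opad) ∥ inner = b9 5c 5c 5c 5c ∥ 62.
Outer hash (tag): sum = 185+92+92+92+92+98 = 651; mod 256 = 139 → 8b.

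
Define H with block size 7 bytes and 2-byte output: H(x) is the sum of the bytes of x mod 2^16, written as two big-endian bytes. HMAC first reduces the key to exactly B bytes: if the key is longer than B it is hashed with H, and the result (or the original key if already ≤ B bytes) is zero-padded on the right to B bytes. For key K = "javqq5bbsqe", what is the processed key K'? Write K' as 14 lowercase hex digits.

|K| = 11 > B = 7, so first hash the key.
H(K): sum = 106+97+118+113+113+53+98+98+115+113+101 = 1125 → 04 65.
Zero-pad H(K) = 04 65 to 7 bytes: K' = 04 65 00 00 00 00 00.

04650000000000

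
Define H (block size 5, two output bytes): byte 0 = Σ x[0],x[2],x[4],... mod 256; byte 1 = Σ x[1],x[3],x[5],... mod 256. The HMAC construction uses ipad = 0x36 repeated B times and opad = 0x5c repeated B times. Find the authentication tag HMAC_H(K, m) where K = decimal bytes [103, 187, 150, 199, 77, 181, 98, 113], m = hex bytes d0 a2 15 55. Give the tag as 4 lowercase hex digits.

Key decimal bytes [103, 187, 150, 199, 77, 181, 98, 113] = 67 bb 96 c7 4d b5 62 71 is 8 bytes > B = 5, so hash it first: H(key) = ac a8, then zero-pad to 5 bytes: K' = ac a8 00 00 00.
K' ⊕ ipad = 9a 9e 36 36 36.  K' ⊕ opad = f0 f4 5c 5c 5c.
Inner input = (K'⊕ipad) ∥ m = 9a 9e 36 36 36 ∥ d0 a2 15 55.
Inner hash: even-index sum = 509 mod 256 = 253; odd-index sum = 441 mod 256 = 185 → fd b9.
Outer input = (K'⊕opad) ∥ inner = f0 f4 5c 5c 5c ∥ fd b9.
Outer hash (tag): even-index sum = 609 mod 256 = 97; odd-index sum = 589 mod 256 = 77 → 61 4d.

614d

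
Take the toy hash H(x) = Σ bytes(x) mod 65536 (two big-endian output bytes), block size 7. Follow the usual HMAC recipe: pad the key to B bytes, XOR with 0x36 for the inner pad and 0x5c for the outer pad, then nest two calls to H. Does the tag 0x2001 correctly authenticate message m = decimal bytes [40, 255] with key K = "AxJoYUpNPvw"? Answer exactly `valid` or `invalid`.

invalid

Key "AxJoYUpNPvw" = 41 78 4a 6f 59 55 70 4e 50 76 77 is 11 bytes > B = 7, so hash it first: H(key) = 04 1b, then zero-pad to 7 bytes: K' = 04 1b 00 00 00 00 00.
K' ⊕ ipad = 32 2d 36 36 36 36 36; K' ⊕ opad = 58 47 5c 5c 5c 5c 5c.
Inner hash: sum = 50+45+54+54+54+54+54+40+255 = 660 → 02 94.
Outer hash (recomputed tag): sum = 88+71+92+92+92+92+92+2+148 = 769 → 03 01.
Recomputed tag = 0301; claimed = 2001 → mismatch.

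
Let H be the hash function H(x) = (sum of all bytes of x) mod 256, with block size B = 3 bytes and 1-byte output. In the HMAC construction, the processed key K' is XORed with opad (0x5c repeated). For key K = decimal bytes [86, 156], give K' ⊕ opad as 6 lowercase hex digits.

Key decimal bytes [86, 156] = 56 9c is 2 bytes ≤ B = 3; zero-pad to 3 bytes: K' = 56 9c 00.
XOR each byte with 0x5c: 56⊕5c=0a, 9c⊕5c=c0, 00⊕5c=5c.

0ac05c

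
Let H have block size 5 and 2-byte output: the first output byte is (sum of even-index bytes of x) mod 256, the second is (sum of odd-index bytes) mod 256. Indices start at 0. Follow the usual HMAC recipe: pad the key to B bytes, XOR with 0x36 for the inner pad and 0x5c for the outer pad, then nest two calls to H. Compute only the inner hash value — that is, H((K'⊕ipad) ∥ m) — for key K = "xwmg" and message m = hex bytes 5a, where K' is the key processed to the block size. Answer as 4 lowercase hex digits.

dfec

Key "xwmg" = 78 77 6d 67 is 4 bytes ≤ B = 5; zero-pad to 5 bytes: K' = 78 77 6d 67 00.
K' ⊕ ipad = 4e 41 5b 51 36.
Inner input = 4e 41 5b 51 36 ∥ 5a.
Inner hash: even-index sum = 223 mod 256 = 223; odd-index sum = 236 mod 256 = 236 → df ec.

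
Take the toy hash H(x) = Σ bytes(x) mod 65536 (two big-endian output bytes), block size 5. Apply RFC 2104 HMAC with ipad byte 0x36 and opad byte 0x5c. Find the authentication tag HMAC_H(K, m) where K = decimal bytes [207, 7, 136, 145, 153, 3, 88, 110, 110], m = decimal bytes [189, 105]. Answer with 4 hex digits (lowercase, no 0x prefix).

Key decimal bytes [207, 7, 136, 145, 153, 3, 88, 110, 110] = cf 07 88 91 99 03 58 6e 6e is 9 bytes > B = 5, so hash it first: H(key) = 03 bf, then zero-pad to 5 bytes: K' = 03 bf 00 00 00.
K' ⊕ ipad = 35 89 36 36 36.  K' ⊕ opad = 5f e3 5c 5c 5c.
Inner input = (K'⊕ipad) ∥ m = 35 89 36 36 36 ∥ bd 69.
Inner hash: sum = 53+137+54+54+54+189+105 = 646 → 02 86.
Outer input = (K'⊕opad) ∥ inner = 5f e3 5c 5c 5c ∥ 02 86.
Outer hash (tag): sum = 95+227+92+92+92+2+134 = 734 → 02 de.

02de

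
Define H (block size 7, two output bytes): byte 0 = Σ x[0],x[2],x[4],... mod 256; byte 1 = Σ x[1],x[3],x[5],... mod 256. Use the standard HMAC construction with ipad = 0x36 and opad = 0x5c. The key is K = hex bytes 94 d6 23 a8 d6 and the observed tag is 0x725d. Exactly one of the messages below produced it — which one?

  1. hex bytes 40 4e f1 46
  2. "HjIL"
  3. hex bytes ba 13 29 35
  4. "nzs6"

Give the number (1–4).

2

Key hex bytes 94 d6 23 a8 d6 is 5 bytes ≤ B = 7; zero-pad to 7 bytes: K' = 94 d6 23 a8 d6 00 00.
K' ⊕ ipad = a2 e0 15 9e e0 36 36; K' ⊕ opad = c8 8a 7f f4 8a 5c 5c.
m1: inner = H(a2 e0 15 9e e0 36 36 40 4e f1 46) = 61 e5; tag = H(c8 8a 7f f4 8a 5c 5c 61 e5) = 123b
m2: inner = H(a2 e0 15 9e e0 36 36 48 6a 49 4c) = 83 45; tag = H(c8 8a 7f f4 8a 5c 5c 83 45) = 725d ← matches
m3: inner = H(a2 e0 15 9e e0 36 36 ba 13 29 35) = 15 97; tag = H(c8 8a 7f f4 8a 5c 5c 15 97) = c4ef
m4: inner = H(a2 e0 15 9e e0 36 36 6e 7a 73 36) = 7d 95; tag = H(c8 8a 7f f4 8a 5c 5c 7d 95) = c257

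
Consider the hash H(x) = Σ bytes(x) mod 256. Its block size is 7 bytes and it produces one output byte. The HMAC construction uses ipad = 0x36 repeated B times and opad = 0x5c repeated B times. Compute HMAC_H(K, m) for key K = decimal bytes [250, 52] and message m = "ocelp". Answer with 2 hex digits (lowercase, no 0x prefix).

c9

Key decimal bytes [250, 52] = fa 34 is 2 bytes ≤ B = 7; zero-pad to 7 bytes: K' = fa 34 00 00 00 00 00.
K' ⊕ ipad = cc 02 36 36 36 36 36.  K' ⊕ opad = a6 68 5c 5c 5c 5c 5c.
Inner input = (K'⊕ipad) ∥ m = cc 02 36 36 36 36 36 ∥ 6f 63 65 6c 70.
Inner hash: sum = 204+2+54+54+54+54+54+111+99+101+108+112 = 1007; mod 256 = 239 → ef.
Outer input = (K'⊕opad) ∥ inner = a6 68 5c 5c 5c 5c 5c ∥ ef.
Outer hash (tag): sum = 166+104+92+92+92+92+92+239 = 969; mod 256 = 201 → c9.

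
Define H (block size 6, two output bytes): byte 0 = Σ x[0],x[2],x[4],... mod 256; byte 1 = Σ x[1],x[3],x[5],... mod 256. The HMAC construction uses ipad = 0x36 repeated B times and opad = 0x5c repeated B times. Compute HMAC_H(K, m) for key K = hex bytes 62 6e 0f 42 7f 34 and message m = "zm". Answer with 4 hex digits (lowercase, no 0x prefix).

04f3

Key hex bytes 62 6e 0f 42 7f 34 is exactly B = 6 bytes: K' = 62 6e 0f 42 7f 34.
K' ⊕ ipad = 54 58 39 74 49 02.  K' ⊕ opad = 3e 32 53 1e 23 68.
Inner input = (K'⊕ipad) ∥ m = 54 58 39 74 49 02 ∥ 7a 6d.
Inner hash: even-index sum = 336 mod 256 = 80; odd-index sum = 315 mod 256 = 59 → 50 3b.
Outer input = (K'⊕opad) ∥ inner = 3e 32 53 1e 23 68 ∥ 50 3b.
Outer hash (tag): even-index sum = 260 mod 256 = 4; odd-index sum = 243 mod 256 = 243 → 04 f3.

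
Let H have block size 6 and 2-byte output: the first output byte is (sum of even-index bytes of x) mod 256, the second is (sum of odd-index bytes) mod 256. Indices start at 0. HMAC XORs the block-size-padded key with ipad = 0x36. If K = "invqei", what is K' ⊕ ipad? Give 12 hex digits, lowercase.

5f584047535f

Key "invqei" = 69 6e 76 71 65 69 is exactly B = 6 bytes: K' = 69 6e 76 71 65 69.
XOR each byte with 0x36: 69⊕36=5f, 6e⊕36=58, 76⊕36=40, 71⊕36=47, 65⊕36=53, 69⊕36=5f.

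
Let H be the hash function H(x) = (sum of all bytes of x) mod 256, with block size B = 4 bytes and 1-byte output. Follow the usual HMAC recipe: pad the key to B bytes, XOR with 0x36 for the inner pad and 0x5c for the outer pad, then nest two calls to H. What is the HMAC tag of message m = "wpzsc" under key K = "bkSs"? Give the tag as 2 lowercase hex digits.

45

Key "bkSs" = 62 6b 53 73 is exactly B = 4 bytes: K' = 62 6b 53 73.
K' ⊕ ipad = 54 5d 65 45.  K' ⊕ opad = 3e 37 0f 2f.
Inner input = (K'⊕ipad) ∥ m = 54 5d 65 45 ∥ 77 70 7a 73 63.
Inner hash: sum = 84+93+101+69+119+112+122+115+99 = 914; mod 256 = 146 → 92.
Outer input = (K'⊕opad) ∥ inner = 3e 37 0f 2f ∥ 92.
Outer hash (tag): sum = 62+55+15+47+146 = 325; mod 256 = 69 → 45.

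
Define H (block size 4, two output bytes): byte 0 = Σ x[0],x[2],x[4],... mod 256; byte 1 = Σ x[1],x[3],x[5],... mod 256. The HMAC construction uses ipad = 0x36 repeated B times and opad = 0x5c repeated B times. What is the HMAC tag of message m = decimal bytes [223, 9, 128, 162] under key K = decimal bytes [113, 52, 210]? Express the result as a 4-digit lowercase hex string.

45a7

Key decimal bytes [113, 52, 210] = 71 34 d2 is 3 bytes ≤ B = 4; zero-pad to 4 bytes: K' = 71 34 d2 00.
K' ⊕ ipad = 47 02 e4 36.  K' ⊕ opad = 2d 68 8e 5c.
Inner input = (K'⊕ipad) ∥ m = 47 02 e4 36 ∥ df 09 80 a2.
Inner hash: even-index sum = 650 mod 256 = 138; odd-index sum = 227 mod 256 = 227 → 8a e3.
Outer input = (K'⊕opad) ∥ inner = 2d 68 8e 5c ∥ 8a e3.
Outer hash (tag): even-index sum = 325 mod 256 = 69; odd-index sum = 423 mod 256 = 167 → 45 a7.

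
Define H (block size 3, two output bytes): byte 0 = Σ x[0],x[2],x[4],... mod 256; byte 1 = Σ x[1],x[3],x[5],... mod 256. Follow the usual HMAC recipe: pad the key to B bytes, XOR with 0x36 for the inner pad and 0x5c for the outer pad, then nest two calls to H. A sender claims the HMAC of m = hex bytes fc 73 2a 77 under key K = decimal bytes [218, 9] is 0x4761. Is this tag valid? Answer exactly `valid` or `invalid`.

valid

Key decimal bytes [218, 9] = da 09 is 2 bytes ≤ B = 3; zero-pad to 3 bytes: K' = da 09 00.
K' ⊕ ipad = ec 3f 36; K' ⊕ opad = 86 55 5c.
Inner hash: even-index sum = 524 mod 256 = 12; odd-index sum = 357 mod 256 = 101 → 0c 65.
Outer hash (recomputed tag): even-index sum = 327 mod 256 = 71; odd-index sum = 97 mod 256 = 97 → 47 61.
Recomputed tag = 4761; claimed = 4761 → match.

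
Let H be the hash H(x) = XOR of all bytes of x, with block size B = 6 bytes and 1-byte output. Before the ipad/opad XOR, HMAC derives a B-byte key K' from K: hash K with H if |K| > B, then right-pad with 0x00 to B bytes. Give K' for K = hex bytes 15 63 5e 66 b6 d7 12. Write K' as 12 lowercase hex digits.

3d0000000000

|K| = 7 > B = 6, so first hash the key.
H(K): XOR 15⊕63⊕5e⊕66⊕b6⊕d7⊕12 = 3d.
Zero-pad H(K) = 3d to 6 bytes: K' = 3d 00 00 00 00 00.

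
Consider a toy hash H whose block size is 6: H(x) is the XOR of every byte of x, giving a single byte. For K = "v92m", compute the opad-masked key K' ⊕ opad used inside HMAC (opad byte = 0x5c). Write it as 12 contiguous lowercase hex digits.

Key "v92m" = 76 39 32 6d is 4 bytes ≤ B = 6; zero-pad to 6 bytes: K' = 76 39 32 6d 00 00.
XOR each byte with 0x5c: 76⊕5c=2a, 39⊕5c=65, 32⊕5c=6e, 6d⊕5c=31, 00⊕5c=5c, 00⊕5c=5c.

2a656e315c5c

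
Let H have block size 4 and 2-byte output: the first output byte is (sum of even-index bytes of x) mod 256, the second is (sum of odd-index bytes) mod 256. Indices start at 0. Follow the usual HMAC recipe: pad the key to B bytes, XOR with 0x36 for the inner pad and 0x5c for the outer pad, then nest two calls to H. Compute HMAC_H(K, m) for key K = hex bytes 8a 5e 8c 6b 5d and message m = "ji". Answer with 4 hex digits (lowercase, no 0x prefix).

708f

Key hex bytes 8a 5e 8c 6b 5d is 5 bytes > B = 4, so hash it first: H(key) = 73 c9, then zero-pad to 4 bytes: K' = 73 c9 00 00.
K' ⊕ ipad = 45 ff 36 36.  K' ⊕ opad = 2f 95 5c 5c.
Inner input = (K'⊕ipad) ∥ m = 45 ff 36 36 ∥ 6a 69.
Inner hash: even-index sum = 229 mod 256 = 229; odd-index sum = 414 mod 256 = 158 → e5 9e.
Outer input = (K'⊕opad) ∥ inner = 2f 95 5c 5c ∥ e5 9e.
Outer hash (tag): even-index sum = 368 mod 256 = 112; odd-index sum = 399 mod 256 = 143 → 70 8f.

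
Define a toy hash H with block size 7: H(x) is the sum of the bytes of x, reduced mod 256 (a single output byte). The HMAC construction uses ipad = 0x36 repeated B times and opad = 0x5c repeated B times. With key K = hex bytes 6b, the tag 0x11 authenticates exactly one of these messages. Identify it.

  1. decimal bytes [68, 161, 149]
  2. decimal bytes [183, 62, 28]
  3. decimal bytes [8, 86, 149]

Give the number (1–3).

2

Key hex bytes 6b is 1 byte ≤ B = 7; zero-pad to 7 bytes: K' = 6b 00 00 00 00 00 00.
K' ⊕ ipad = 5d 36 36 36 36 36 36; K' ⊕ opad = 37 5c 5c 5c 5c 5c 5c.
m1: inner = H(5d 36 36 36 36 36 36 44 a1 95) = 1b; tag = H(37 5c 5c 5c 5c 5c 5c 1b) = 7a
m2: inner = H(5d 36 36 36 36 36 36 b7 3e 1c) = b2; tag = H(37 5c 5c 5c 5c 5c 5c b2) = 11 ← matches
m3: inner = H(5d 36 36 36 36 36 36 08 56 95) = 94; tag = H(37 5c 5c 5c 5c 5c 5c 94) = f3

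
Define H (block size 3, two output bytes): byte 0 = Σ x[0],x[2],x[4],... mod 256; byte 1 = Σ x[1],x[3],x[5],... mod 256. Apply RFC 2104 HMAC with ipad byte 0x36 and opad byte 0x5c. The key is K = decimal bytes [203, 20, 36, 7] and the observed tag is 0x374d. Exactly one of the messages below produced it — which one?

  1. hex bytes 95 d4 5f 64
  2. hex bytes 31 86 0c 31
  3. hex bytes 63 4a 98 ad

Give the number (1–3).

Key decimal bytes [203, 20, 36, 7] = cb 14 24 07 is 4 bytes > B = 3, so hash it first: H(key) = ef 1b, then zero-pad to 3 bytes: K' = ef 1b 00.
K' ⊕ ipad = d9 2d 36; K' ⊕ opad = b3 47 5c.
m1: inner = H(d9 2d 36 95 d4 5f 64) = 47 21; tag = H(b3 47 5c 47 21) = 308e
m2: inner = H(d9 2d 36 31 86 0c 31) = c6 6a; tag = H(b3 47 5c c6 6a) = 790d
m3: inner = H(d9 2d 36 63 4a 98 ad) = 06 28; tag = H(b3 47 5c 06 28) = 374d ← matches

3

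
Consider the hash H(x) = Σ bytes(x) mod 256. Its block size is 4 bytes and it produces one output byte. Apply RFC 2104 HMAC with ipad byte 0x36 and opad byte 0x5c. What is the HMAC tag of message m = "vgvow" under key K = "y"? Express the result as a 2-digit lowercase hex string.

Key "y" = 79 is 1 byte ≤ B = 4; zero-pad to 4 bytes: K' = 79 00 00 00.
K' ⊕ ipad = 4f 36 36 36.  K' ⊕ opad = 25 5c 5c 5c.
Inner input = (K'⊕ipad) ∥ m = 4f 36 36 36 ∥ 76 67 76 6f 77.
Inner hash: sum = 79+54+54+54+118+103+118+111+119 = 810; mod 256 = 42 → 2a.
Outer input = (K'⊕opad) ∥ inner = 25 5c 5c 5c ∥ 2a.
Outer hash (tag): sum = 37+92+92+92+42 = 355; mod 256 = 99 → 63.

63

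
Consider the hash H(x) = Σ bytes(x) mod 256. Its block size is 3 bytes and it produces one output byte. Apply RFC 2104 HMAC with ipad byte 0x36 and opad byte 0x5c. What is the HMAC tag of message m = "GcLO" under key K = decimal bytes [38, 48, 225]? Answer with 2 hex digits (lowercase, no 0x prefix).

Key decimal bytes [38, 48, 225] = 26 30 e1 is exactly B = 3 bytes: K' = 26 30 e1.
K' ⊕ ipad = 10 06 d7.  K' ⊕ opad = 7a 6c bd.
Inner input = (K'⊕ipad) ∥ m = 10 06 d7 ∥ 47 63 4c 4f.
Inner hash: sum = 16+6+215+71+99+76+79 = 562; mod 256 = 50 → 32.
Outer input = (K'⊕opad) ∥ inner = 7a 6c bd ∥ 32.
Outer hash (tag): sum = 122+108+189+50 = 469; mod 256 = 213 → d5.

d5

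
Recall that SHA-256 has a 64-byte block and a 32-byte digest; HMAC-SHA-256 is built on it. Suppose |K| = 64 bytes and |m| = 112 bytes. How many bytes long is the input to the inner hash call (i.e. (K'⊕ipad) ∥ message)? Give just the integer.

Key is 64 ≤ 64 bytes, zero-padded: |K'| = 64.
Inner input = (K'⊕ipad) ∥ m → 64 + 112 = 176 bytes.

176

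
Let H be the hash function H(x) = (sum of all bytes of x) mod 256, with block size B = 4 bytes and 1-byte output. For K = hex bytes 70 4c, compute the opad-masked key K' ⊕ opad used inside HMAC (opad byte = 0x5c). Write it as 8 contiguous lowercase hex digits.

2c105c5c

Key hex bytes 70 4c is 2 bytes ≤ B = 4; zero-pad to 4 bytes: K' = 70 4c 00 00.
XOR each byte with 0x5c: 70⊕5c=2c, 4c⊕5c=10, 00⊕5c=5c, 00⊕5c=5c.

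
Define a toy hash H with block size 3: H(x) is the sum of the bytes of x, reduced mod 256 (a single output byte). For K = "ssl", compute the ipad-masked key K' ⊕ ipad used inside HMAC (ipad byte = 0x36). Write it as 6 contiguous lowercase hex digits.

45455a

Key "ssl" = 73 73 6c is exactly B = 3 bytes: K' = 73 73 6c.
XOR each byte with 0x36: 73⊕36=45, 73⊕36=45, 6c⊕36=5a.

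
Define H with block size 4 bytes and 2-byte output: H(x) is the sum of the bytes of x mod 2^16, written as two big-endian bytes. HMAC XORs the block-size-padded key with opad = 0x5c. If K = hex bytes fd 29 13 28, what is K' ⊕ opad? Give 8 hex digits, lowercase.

Key hex bytes fd 29 13 28 is exactly B = 4 bytes: K' = fd 29 13 28.
XOR each byte with 0x5c: fd⊕5c=a1, 29⊕5c=75, 13⊕5c=4f, 28⊕5c=74.

a1754f74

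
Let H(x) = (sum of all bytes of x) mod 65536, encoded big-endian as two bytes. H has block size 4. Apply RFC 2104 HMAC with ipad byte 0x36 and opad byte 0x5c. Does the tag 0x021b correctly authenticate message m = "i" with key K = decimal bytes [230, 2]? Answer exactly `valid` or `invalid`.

Key decimal bytes [230, 2] = e6 02 is 2 bytes ≤ B = 4; zero-pad to 4 bytes: K' = e6 02 00 00.
K' ⊕ ipad = d0 34 36 36; K' ⊕ opad = ba 5e 5c 5c.
Inner hash: sum = 208+52+54+54+105 = 473 → 01 d9.
Outer hash (recomputed tag): sum = 186+94+92+92+1+217 = 682 → 02 aa.
Recomputed tag = 02aa; claimed = 021b → mismatch.

invalid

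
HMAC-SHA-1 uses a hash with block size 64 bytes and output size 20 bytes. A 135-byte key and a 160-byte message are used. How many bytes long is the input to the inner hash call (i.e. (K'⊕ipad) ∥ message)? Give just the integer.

Key is 135 > 64 bytes, so it is hashed to 20 bytes then zero-padded to 64: |K'| = 64.
Inner input = (K'⊕ipad) ∥ m → 64 + 160 = 224 bytes.

224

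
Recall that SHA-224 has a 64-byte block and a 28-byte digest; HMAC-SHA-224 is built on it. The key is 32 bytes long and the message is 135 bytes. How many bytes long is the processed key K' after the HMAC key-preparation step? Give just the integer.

64

Key is 32 ≤ 64 bytes, zero-padded: |K'| = 64.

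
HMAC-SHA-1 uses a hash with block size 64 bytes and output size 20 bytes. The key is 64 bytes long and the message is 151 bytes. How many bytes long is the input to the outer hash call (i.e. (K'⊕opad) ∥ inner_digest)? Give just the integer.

Key is 64 ≤ 64 bytes, zero-padded: |K'| = 64.
Outer input = (K'⊕opad) ∥ H(inner) → 64 + 20 = 84 bytes.

84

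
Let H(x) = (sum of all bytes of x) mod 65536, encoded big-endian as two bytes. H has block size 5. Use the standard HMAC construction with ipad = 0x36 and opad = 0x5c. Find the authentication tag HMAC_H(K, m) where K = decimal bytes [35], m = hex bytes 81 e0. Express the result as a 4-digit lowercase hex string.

023f

Key decimal bytes [35] = 23 is 1 byte ≤ B = 5; zero-pad to 5 bytes: K' = 23 00 00 00 00.
K' ⊕ ipad = 15 36 36 36 36.  K' ⊕ opad = 7f 5c 5c 5c 5c.
Inner input = (K'⊕ipad) ∥ m = 15 36 36 36 36 ∥ 81 e0.
Inner hash: sum = 21+54+54+54+54+129+224 = 590 → 02 4e.
Outer input = (K'⊕opad) ∥ inner = 7f 5c 5c 5c 5c ∥ 02 4e.
Outer hash (tag): sum = 127+92+92+92+92+2+78 = 575 → 02 3f.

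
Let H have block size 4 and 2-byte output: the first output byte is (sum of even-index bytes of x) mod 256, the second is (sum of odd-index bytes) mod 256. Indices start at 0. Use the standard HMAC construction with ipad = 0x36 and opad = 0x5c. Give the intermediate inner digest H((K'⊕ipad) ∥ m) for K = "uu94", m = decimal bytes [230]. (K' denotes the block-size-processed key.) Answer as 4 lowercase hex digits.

3845

Key "uu94" = 75 75 39 34 is exactly B = 4 bytes: K' = 75 75 39 34.
K' ⊕ ipad = 43 43 0f 02.
Inner input = 43 43 0f 02 ∥ e6.
Inner hash: even-index sum = 312 mod 256 = 56; odd-index sum = 69 mod 256 = 69 → 38 45.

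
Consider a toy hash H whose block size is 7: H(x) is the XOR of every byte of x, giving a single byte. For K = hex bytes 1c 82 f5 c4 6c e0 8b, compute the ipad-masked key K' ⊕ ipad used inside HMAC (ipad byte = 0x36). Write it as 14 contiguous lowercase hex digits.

2ab4c3f25ad6bd

Key hex bytes 1c 82 f5 c4 6c e0 8b is exactly B = 7 bytes: K' = 1c 82 f5 c4 6c e0 8b.
XOR each byte with 0x36: 1c⊕36=2a, 82⊕36=b4, f5⊕36=c3, c4⊕36=f2, 6c⊕36=5a, e0⊕36=d6, 8b⊕36=bd.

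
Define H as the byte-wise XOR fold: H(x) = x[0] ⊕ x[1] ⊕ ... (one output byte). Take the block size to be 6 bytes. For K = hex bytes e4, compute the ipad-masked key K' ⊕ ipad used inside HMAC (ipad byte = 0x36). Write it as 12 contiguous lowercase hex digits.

Key hex bytes e4 is 1 byte ≤ B = 6; zero-pad to 6 bytes: K' = e4 00 00 00 00 00.
XOR each byte with 0x36: e4⊕36=d2, 00⊕36=36, 00⊕36=36, 00⊕36=36, 00⊕36=36, 00⊕36=36.

d23636363636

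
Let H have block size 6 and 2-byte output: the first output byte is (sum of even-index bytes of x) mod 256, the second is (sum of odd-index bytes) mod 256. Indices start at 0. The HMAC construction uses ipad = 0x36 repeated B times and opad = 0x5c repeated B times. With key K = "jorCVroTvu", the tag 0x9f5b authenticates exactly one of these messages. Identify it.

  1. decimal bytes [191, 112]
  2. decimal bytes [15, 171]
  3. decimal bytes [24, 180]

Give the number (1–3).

2

Key "jorCVroTvu" = 6a 6f 72 43 56 72 6f 54 76 75 is 10 bytes > B = 6, so hash it first: H(key) = 17 ed, then zero-pad to 6 bytes: K' = 17 ed 00 00 00 00.
K' ⊕ ipad = 21 db 36 36 36 36; K' ⊕ opad = 4b b1 5c 5c 5c 5c.
m1: inner = H(21 db 36 36 36 36 bf 70) = 4c b7; tag = H(4b b1 5c 5c 5c 5c 4c b7) = 4f20
m2: inner = H(21 db 36 36 36 36 0f ab) = 9c f2; tag = H(4b b1 5c 5c 5c 5c 9c f2) = 9f5b ← matches
m3: inner = H(21 db 36 36 36 36 18 b4) = a5 fb; tag = H(4b b1 5c 5c 5c 5c a5 fb) = a864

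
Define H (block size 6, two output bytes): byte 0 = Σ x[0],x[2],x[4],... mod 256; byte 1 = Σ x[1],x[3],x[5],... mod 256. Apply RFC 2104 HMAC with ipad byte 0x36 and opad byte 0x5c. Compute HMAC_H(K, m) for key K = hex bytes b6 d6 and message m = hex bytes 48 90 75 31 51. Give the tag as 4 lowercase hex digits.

Key hex bytes b6 d6 is 2 bytes ≤ B = 6; zero-pad to 6 bytes: K' = b6 d6 00 00 00 00.
K' ⊕ ipad = 80 e0 36 36 36 36.  K' ⊕ opad = ea 8a 5c 5c 5c 5c.
Inner input = (K'⊕ipad) ∥ m = 80 e0 36 36 36 36 ∥ 48 90 75 31 51.
Inner hash: even-index sum = 506 mod 256 = 250; odd-index sum = 525 mod 256 = 13 → fa 0d.
Outer input = (K'⊕opad) ∥ inner = ea 8a 5c 5c 5c 5c ∥ fa 0d.
Outer hash (tag): even-index sum = 668 mod 256 = 156; odd-index sum = 335 mod 256 = 79 → 9c 4f.

9c4f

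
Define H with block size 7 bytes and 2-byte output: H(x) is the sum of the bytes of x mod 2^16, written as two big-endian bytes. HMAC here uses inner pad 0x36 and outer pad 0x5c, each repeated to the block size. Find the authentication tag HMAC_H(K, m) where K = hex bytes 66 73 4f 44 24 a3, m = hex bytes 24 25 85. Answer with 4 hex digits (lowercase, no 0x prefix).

0295

Key hex bytes 66 73 4f 44 24 a3 is 6 bytes ≤ B = 7; zero-pad to 7 bytes: K' = 66 73 4f 44 24 a3 00.
K' ⊕ ipad = 50 45 79 72 12 95 36.  K' ⊕ opad = 3a 2f 13 18 78 ff 5c.
Inner input = (K'⊕ipad) ∥ m = 50 45 79 72 12 95 36 ∥ 24 25 85.
Inner hash: sum = 80+69+121+114+18+149+54+36+37+133 = 811 → 03 2b.
Outer input = (K'⊕opad) ∥ inner = 3a 2f 13 18 78 ff 5c ∥ 03 2b.
Outer hash (tag): sum = 58+47+19+24+120+255+92+3+43 = 661 → 02 95.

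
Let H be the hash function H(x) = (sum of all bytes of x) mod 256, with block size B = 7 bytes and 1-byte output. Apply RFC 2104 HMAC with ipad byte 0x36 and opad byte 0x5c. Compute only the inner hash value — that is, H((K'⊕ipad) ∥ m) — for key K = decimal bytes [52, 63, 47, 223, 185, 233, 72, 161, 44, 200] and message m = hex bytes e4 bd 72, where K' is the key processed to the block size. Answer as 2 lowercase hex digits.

8d

Key decimal bytes [52, 63, 47, 223, 185, 233, 72, 161, 44, 200] = 34 3f 2f df b9 e9 48 a1 2c c8 is 10 bytes > B = 7, so hash it first: H(key) = 00, then zero-pad to 7 bytes: K' = 00 00 00 00 00 00 00.
K' ⊕ ipad = 36 36 36 36 36 36 36.
Inner input = 36 36 36 36 36 36 36 ∥ e4 bd 72.
Inner hash: sum = 54+54+54+54+54+54+54+228+189+114 = 909; mod 256 = 141 → 8d.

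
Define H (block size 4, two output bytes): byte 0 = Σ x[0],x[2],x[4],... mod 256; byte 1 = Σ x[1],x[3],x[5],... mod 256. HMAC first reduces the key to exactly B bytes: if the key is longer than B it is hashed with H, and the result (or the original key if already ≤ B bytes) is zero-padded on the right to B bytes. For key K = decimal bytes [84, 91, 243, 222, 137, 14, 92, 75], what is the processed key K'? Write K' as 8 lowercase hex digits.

|K| = 8 > B = 4, so first hash the key.
H(K): even-index sum = 556 mod 256 = 44; odd-index sum = 402 mod 256 = 146 → 2c 92.
Zero-pad H(K) = 2c 92 to 4 bytes: K' = 2c 92 00 00.

2c920000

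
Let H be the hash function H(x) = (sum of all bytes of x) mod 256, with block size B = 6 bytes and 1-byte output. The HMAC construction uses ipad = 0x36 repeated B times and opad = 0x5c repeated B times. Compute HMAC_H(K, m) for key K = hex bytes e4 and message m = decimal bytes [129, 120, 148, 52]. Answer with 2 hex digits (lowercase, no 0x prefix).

Key hex bytes e4 is 1 byte ≤ B = 6; zero-pad to 6 bytes: K' = e4 00 00 00 00 00.
K' ⊕ ipad = d2 36 36 36 36 36.  K' ⊕ opad = b8 5c 5c 5c 5c 5c.
Inner input = (K'⊕ipad) ∥ m = d2 36 36 36 36 36 ∥ 81 78 94 34.
Inner hash: sum = 210+54+54+54+54+54+129+120+148+52 = 929; mod 256 = 161 → a1.
Outer input = (K'⊕opad) ∥ inner = b8 5c 5c 5c 5c 5c ∥ a1.
Outer hash (tag): sum = 184+92+92+92+92+92+161 = 805; mod 256 = 37 → 25.

25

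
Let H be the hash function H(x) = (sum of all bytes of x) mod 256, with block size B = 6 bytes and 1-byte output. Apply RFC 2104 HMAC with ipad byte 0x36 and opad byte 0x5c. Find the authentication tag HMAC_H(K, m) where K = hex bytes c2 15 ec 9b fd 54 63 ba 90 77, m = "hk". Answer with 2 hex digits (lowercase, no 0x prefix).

Key hex bytes c2 15 ec 9b fd 54 63 ba 90 77 is 10 bytes > B = 6, so hash it first: H(key) = d3, then zero-pad to 6 bytes: K' = d3 00 00 00 00 00.
K' ⊕ ipad = e5 36 36 36 36 36.  K' ⊕ opad = 8f 5c 5c 5c 5c 5c.
Inner input = (K'⊕ipad) ∥ m = e5 36 36 36 36 36 ∥ 68 6b.
Inner hash: sum = 229+54+54+54+54+54+104+107 = 710; mod 256 = 198 → c6.
Outer input = (K'⊕opad) ∥ inner = 8f 5c 5c 5c 5c 5c ∥ c6.
Outer hash (tag): sum = 143+92+92+92+92+92+198 = 801; mod 256 = 33 → 21.

21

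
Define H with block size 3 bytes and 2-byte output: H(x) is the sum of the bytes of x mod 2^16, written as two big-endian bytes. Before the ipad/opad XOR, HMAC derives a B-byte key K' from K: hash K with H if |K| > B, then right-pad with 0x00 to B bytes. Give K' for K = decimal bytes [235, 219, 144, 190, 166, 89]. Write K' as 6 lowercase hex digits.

041300

|K| = 6 > B = 3, so first hash the key.
H(K): sum = 235+219+144+190+166+89 = 1043 → 04 13.
Zero-pad H(K) = 04 13 to 3 bytes: K' = 04 13 00.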